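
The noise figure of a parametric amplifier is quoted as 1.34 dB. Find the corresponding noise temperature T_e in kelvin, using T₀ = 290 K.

F = 10^(1.34/10) = 1.36144
T_e = (F − 1)·T₀ = (1.36144 − 1) × 290 = 105 K

105 K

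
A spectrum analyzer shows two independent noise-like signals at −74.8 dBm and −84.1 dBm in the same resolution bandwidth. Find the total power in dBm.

Convert to linear, add, convert back:
P₁ = 3.31×10⁻¹¹ W, P₂ = 3.89×10⁻¹² W
P_tot = 3.70×10⁻¹¹ W → 10 log₁₀(P_tot / 10⁻³) = −74.3 dBm

−74.3 dBm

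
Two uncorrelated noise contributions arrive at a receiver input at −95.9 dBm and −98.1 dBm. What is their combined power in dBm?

−93.9 dBm

Convert to linear, add, convert back:
P₁ = 2.57×10⁻¹³ W, P₂ = 1.55×10⁻¹³ W
P_tot = 4.12×10⁻¹³ W → 10 log₁₀(P_tot / 10⁻³) = −93.9 dBm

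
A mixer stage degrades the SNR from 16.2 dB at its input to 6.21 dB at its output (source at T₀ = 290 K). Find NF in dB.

9.99 dB

NF (dB) = SNR_in(dB) − SNR_out(dB) when the source is at T₀
NF = 16.2 − 6.21 = 9.99 dB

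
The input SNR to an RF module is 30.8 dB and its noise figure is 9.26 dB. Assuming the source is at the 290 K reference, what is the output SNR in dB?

By definition F = SNR_in/SNR_out, so in dB: SNR_out = SNR_in − NF
SNR_out = 30.8 − 9.26 = 21.54 dB

21.54 dB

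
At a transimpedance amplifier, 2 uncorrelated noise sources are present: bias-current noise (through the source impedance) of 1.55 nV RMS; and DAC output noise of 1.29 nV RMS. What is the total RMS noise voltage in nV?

Uncorrelated sources add in power (mean-square): V_tot = √(ΣV_i²)
V_tot = √[(1.55×10⁻⁹)² + (1.29×10⁻⁹)²] = 2.02×10⁻⁹ V = 2.02 nV

2.02 nV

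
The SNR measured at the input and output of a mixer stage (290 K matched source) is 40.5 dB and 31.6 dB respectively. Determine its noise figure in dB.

8.9 dB

NF (dB) = SNR_in(dB) − SNR_out(dB) when the source is at T₀
NF = 40.5 − 31.6 = 8.9 dB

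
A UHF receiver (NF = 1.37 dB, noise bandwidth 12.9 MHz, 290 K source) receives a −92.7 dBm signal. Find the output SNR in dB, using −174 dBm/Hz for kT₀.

Noise floor: N = −174 + 10 log₁₀(B) + NF
10 log₁₀(1.29×10⁷) = 71.11 dB
N = −174 + 71.11 + 1.37 = −101.52 dBm
SNR = P_sig − N = −92.7 − (−101.52) = 8.82 dB → 8.8 dB

8.8 dB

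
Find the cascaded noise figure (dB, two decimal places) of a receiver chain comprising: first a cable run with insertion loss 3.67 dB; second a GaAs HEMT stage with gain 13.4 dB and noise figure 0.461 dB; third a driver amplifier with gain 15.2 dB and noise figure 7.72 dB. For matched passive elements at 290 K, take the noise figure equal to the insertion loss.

4.93 dB

Convert to linear (a loss of L dB is a gain of −L dB): F_i = 10^(NF_i/10), G_i = 10^(G_i,dB/10)
  Stage 1: F_1 = 10^(3.67/10) = 2.328, G_1 = 10^(−3.67/10) = 0.4295
  Stage 2: F_2 = 10^(0.461/10) = 1.112, G_2 = 10^(13.4/10) = 21.88
  Stage 3: F_3 = 10^(7.72/10) = 5.916, G_3 = 10^(15.2/10) = 33.11
Friis cascade:
  F = 2.328 + (1.112 − 1)/0.4295 + (5.916 − 1)/9.397 = 3.112
NF = 10 log₁₀(3.112) = 4.93 dB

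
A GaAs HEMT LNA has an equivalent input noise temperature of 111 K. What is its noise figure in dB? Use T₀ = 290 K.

F = 1 + T_e/T₀ = 1 + 111/290 = 1.38276
NF = 10 log₁₀(1.38276) = 1.41 dB

1.41 dB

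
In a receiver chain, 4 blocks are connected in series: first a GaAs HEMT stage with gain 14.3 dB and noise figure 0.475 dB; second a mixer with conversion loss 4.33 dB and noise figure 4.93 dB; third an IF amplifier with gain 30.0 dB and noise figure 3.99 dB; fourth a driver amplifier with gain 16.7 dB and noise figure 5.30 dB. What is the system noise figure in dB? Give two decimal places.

Convert to linear (a loss of L dB is a gain of −L dB): F_i = 10^(NF_i/10), G_i = 10^(G_i,dB/10)
  Stage 1: F_1 = 10^(0.475/10) = 1.116, G_1 = 10^(14.3/10) = 26.92
  Stage 2: F_2 = 10^(4.93/10) = 3.112, G_2 = 10^(−4.33/10) = 0.3690
  Stage 3: F_3 = 10^(3.99/10) = 2.506, G_3 = 10^(30.0/10) = 1000
  Stage 4: F_4 = 10^(5.30/10) = 3.388, G_4 = 10^(16.7/10) = 46.77
Friis cascade:
  F = 1.116 + (3.112 − 1)/26.92 + (2.506 − 1)/9.931 + (3.388 − 1)/9931 = 1.346
NF = 10 log₁₀(1.346) = 1.29 dB

1.29 dB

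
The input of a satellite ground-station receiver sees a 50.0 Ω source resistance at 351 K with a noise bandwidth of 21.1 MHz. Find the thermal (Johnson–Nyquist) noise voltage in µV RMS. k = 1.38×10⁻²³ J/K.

4.52 µV

V_n = √(4kTRB)
4kTRB = 4 × 1.38×10⁻²³ × 351 × 5.00×10¹ × 2.11×10⁷ = 2.04×10⁻¹¹ V²
V_n = √(2.04×10⁻¹¹) = 4.52×10⁻⁶ V = 4.52 µV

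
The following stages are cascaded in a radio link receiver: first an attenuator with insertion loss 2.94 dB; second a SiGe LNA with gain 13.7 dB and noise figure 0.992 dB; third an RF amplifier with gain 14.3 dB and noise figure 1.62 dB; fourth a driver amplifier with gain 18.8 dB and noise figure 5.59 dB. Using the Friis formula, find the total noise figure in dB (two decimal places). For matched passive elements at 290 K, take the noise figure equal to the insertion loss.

4.01 dB

Convert to linear (a loss of L dB is a gain of −L dB): F_i = 10^(NF_i/10), G_i = 10^(G_i,dB/10)
  Stage 1: F_1 = 10^(2.94/10) = 1.968, G_1 = 10^(−2.94/10) = 0.5082
  Stage 2: F_2 = 10^(0.992/10) = 1.257, G_2 = 10^(13.7/10) = 23.44
  Stage 3: F_3 = 10^(1.62/10) = 1.452, G_3 = 10^(14.3/10) = 26.92
  Stage 4: F_4 = 10^(5.59/10) = 3.622, G_4 = 10^(18.8/10) = 75.86
Friis cascade:
  F = 1.968 + (1.257 − 1)/0.5082 + (1.452 − 1)/11.91 + (3.622 − 1)/320.6 = 2.519
NF = 10 log₁₀(2.519) = 4.01 dB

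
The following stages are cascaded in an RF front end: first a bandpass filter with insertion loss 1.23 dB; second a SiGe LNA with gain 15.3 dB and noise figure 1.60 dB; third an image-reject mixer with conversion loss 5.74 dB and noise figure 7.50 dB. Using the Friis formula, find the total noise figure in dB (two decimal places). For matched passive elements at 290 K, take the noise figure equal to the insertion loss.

Convert to linear (a loss of L dB is a gain of −L dB): F_i = 10^(NF_i/10), G_i = 10^(G_i,dB/10)
  Stage 1: F_1 = 10^(1.23/10) = 1.327, G_1 = 10^(−1.23/10) = 0.7534
  Stage 2: F_2 = 10^(1.60/10) = 1.445, G_2 = 10^(15.3/10) = 33.88
  Stage 3: F_3 = 10^(7.50/10) = 5.623, G_3 = 10^(−5.74/10) = 0.2667
Friis cascade:
  F = 1.327 + (1.445 − 1)/0.7534 + (5.623 − 1)/25.53 = 2.100
NF = 10 log₁₀(2.100) = 3.22 dB

3.22 dB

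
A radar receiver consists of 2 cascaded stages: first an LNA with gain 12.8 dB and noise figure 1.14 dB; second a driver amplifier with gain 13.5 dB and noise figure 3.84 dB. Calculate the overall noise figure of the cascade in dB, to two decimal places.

Convert to linear (a loss of L dB is a gain of −L dB): F_i = 10^(NF_i/10), G_i = 10^(G_i,dB/10)
  Stage 1: F_1 = 10^(1.14/10) = 1.300, G_1 = 10^(12.8/10) = 19.05
  Stage 2: F_2 = 10^(3.84/10) = 2.421, G_2 = 10^(13.5/10) = 22.39
Friis cascade:
  F = 1.300 + (2.421 − 1)/19.05 = 1.375
NF = 10 log₁₀(1.375) = 1.38 dB

1.38 dB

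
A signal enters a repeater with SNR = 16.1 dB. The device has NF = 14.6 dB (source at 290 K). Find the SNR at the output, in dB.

By definition F = SNR_in/SNR_out, so in dB: SNR_out = SNR_in − NF
SNR_out = 16.1 − 14.6 = 1.5 dB

1.5 dB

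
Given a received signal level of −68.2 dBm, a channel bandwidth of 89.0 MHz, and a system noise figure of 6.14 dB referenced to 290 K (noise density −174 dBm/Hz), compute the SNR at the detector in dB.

Noise floor: N = −174 + 10 log₁₀(B) + NF
10 log₁₀(8.90×10⁷) = 79.49 dB
N = −174 + 79.49 + 6.14 = −88.37 dBm
SNR = P_sig − N = −68.2 − (−88.37) = 20.17 dB → 20.2 dB

20.2 dB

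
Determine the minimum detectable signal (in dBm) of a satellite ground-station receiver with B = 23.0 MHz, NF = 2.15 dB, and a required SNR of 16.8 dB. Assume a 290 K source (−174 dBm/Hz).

Sensitivity = −174 + 10 log₁₀(B) + NF + SNR_min
= −174 + 73.62 + 2.15 + 16.8
= −81.43 dBm → −81.4 dBm

−81.4 dBm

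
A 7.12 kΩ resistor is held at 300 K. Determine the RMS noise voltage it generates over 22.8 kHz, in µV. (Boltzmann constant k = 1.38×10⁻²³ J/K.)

1.64 µV

V_n = √(4kTRB)
4kTRB = 4 × 1.38×10⁻²³ × 300 × 7.12×10³ × 2.28×10⁴ = 2.69×10⁻¹² V²
V_n = √(2.69×10⁻¹²) = 1.64×10⁻⁶ V = 1.64 µV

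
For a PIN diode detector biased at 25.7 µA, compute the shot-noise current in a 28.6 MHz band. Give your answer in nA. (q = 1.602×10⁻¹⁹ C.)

15.3 nA

I_n = √(2qI·B)
2qI·B = 2 × 1.602×10⁻¹⁹ × 2.57×10⁻⁵ × 2.86×10⁷ = 2.36×10⁻¹⁶ A²
I_n = √(2.36×10⁻¹⁶) = 1.53×10⁻⁸ A = 15.3 nA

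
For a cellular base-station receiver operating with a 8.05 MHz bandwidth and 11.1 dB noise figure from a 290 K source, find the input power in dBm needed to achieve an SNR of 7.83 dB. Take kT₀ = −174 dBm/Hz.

−86.0 dBm

Sensitivity = −174 + 10 log₁₀(B) + NF + SNR_min
= −174 + 69.06 + 11.1 + 7.83
= −86.01 dBm → −86.0 dBm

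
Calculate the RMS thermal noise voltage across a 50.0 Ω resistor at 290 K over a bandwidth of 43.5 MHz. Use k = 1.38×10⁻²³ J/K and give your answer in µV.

5.90 µV

V_n = √(4kTRB)
4kTRB = 4 × 1.38×10⁻²³ × 290 × 5.00×10¹ × 4.35×10⁷ = 3.48×10⁻¹¹ V²
V_n = √(3.48×10⁻¹¹) = 5.90×10⁻⁶ V = 5.90 µV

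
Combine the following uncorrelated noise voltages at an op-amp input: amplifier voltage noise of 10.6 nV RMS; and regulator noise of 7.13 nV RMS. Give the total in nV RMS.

Uncorrelated sources add in power (mean-square): V_tot = √(ΣV_i²)
V_tot = √[(1.06×10⁻⁸)² + (7.13×10⁻⁹)²] = 1.28×10⁻⁸ V = 12.8 nV

12.8 nV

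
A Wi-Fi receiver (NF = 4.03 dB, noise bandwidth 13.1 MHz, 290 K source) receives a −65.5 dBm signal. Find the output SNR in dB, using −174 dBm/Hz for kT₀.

Noise floor: N = −174 + 10 log₁₀(B) + NF
10 log₁₀(1.31×10⁷) = 71.17 dB
N = −174 + 71.17 + 4.03 = −98.80 dBm
SNR = P_sig − N = −65.5 − (−98.80) = 33.30 dB → 33.3 dB

33.3 dB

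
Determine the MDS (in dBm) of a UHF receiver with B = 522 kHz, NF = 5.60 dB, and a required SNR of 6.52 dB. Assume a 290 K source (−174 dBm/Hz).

Sensitivity = −174 + 10 log₁₀(B) + NF + SNR_min
= −174 + 57.18 + 5.60 + 6.52
= −104.70 dBm → −104.7 dBm

−104.7 dBm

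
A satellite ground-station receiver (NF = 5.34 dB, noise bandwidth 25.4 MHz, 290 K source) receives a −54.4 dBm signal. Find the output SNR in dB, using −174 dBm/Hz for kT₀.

Noise floor: N = −174 + 10 log₁₀(B) + NF
10 log₁₀(2.54×10⁷) = 74.05 dB
N = −174 + 74.05 + 5.34 = −94.61 dBm
SNR = P_sig − N = −54.4 − (−94.61) = 40.21 dB → 40.2 dB

40.2 dB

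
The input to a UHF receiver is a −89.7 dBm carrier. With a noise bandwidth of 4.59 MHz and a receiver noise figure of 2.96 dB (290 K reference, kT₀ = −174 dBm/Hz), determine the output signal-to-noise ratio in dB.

14.7 dB

Noise floor: N = −174 + 10 log₁₀(B) + NF
10 log₁₀(4.59×10⁶) = 66.62 dB
N = −174 + 66.62 + 2.96 = −104.42 dBm
SNR = P_sig − N = −89.7 − (−104.42) = 14.72 dB → 14.7 dB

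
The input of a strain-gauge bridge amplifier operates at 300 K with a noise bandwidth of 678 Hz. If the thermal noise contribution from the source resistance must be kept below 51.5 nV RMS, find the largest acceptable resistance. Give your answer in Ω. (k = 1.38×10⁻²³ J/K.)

236 Ω

Johnson–Nyquist: V_n = √(4kTRB) ⇒ R = V_n² / (4kTB)
4kTB = 4 × 1.38×10⁻²³ × 300 × 6.78×10² = 1.12×10⁻¹⁷
R = (5.15×10⁻⁸)² / 1.12×10⁻¹⁷ = 2.36×10² Ω = 236 Ω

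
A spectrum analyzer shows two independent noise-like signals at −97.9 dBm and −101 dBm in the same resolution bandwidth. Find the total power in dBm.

−96.2 dBm

Convert to linear, add, convert back:
P₁ = 1.62×10⁻¹³ W, P₂ = 7.94×10⁻¹⁴ W
P_tot = 2.42×10⁻¹³ W → 10 log₁₀(P_tot / 10⁻³) = −96.2 dBm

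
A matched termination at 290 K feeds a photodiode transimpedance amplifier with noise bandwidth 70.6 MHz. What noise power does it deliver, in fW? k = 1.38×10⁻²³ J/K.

283 fW

P_n = kTB = 1.38×10⁻²³ × 290 × 7.06×10⁷ = 2.83×10⁻¹³ W = 283 fW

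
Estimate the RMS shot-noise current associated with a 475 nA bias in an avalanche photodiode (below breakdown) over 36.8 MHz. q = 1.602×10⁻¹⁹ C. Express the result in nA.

2.37 nA

I_n = √(2qI·B)
2qI·B = 2 × 1.602×10⁻¹⁹ × 4.75×10⁻⁷ × 3.68×10⁷ = 5.60×10⁻¹⁸ A²
I_n = √(5.60×10⁻¹⁸) = 2.37×10⁻⁹ A = 2.37 nA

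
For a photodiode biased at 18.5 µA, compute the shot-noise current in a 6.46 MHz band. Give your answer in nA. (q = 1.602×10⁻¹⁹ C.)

I_n = √(2qI·B)
2qI·B = 2 × 1.602×10⁻¹⁹ × 1.85×10⁻⁵ × 6.46×10⁶ = 3.83×10⁻¹⁷ A²
I_n = √(3.83×10⁻¹⁷) = 6.19×10⁻⁹ A = 6.19 nA

6.19 nA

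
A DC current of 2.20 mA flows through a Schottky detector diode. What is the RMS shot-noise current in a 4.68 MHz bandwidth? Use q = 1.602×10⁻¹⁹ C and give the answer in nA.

57.4 nA

I_n = √(2qI·B)
2qI·B = 2 × 1.602×10⁻¹⁹ × 2.20×10⁻³ × 4.68×10⁶ = 3.30×10⁻¹⁵ A²
I_n = √(3.30×10⁻¹⁵) = 5.74×10⁻⁸ A = 57.4 nA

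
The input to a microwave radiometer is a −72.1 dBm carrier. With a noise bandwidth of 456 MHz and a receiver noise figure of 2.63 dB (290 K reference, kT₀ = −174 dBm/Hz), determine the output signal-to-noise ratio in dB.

Noise floor: N = −174 + 10 log₁₀(B) + NF
10 log₁₀(4.56×10⁸) = 86.59 dB
N = −174 + 86.59 + 2.63 = −84.78 dBm
SNR = P_sig − N = −72.1 − (−84.78) = 12.68 dB → 12.7 dB

12.7 dB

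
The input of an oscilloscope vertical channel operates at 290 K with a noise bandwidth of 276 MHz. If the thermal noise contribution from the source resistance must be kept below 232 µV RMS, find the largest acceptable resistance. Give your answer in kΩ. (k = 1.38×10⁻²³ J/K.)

12.2 kΩ

Johnson–Nyquist: V_n = √(4kTRB) ⇒ R = V_n² / (4kTB)
4kTB = 4 × 1.38×10⁻²³ × 290 × 2.76×10⁸ = 4.42×10⁻¹²
R = (2.32×10⁻⁴)² / 4.42×10⁻¹² = 1.22×10⁴ Ω = 12.2 kΩ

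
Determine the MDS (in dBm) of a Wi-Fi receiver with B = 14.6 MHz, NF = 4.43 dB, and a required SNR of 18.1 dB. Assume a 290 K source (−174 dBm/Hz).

−79.8 dBm

Sensitivity = −174 + 10 log₁₀(B) + NF + SNR_min
= −174 + 71.64 + 4.43 + 18.1
= −79.83 dBm → −79.8 dBm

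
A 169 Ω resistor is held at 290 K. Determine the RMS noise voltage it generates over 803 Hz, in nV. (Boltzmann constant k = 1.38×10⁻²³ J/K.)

V_n = √(4kTRB)
4kTRB = 4 × 1.38×10⁻²³ × 290 × 1.69×10² × 8.03×10² = 2.17×10⁻¹⁵ V²
V_n = √(2.17×10⁻¹⁵) = 4.66×10⁻⁸ V = 46.6 nV

46.6 nV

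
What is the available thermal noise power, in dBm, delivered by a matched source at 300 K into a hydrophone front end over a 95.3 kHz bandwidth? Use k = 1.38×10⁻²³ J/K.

P_n = kTB = 1.38×10⁻²³ × 300 × 9.53×10⁴ = 3.95×10⁻¹⁶ W
In dBm: 10 log₁₀(3.95×10⁻¹⁶ / 10⁻³) = −124.0 dBm

−124.0 dBm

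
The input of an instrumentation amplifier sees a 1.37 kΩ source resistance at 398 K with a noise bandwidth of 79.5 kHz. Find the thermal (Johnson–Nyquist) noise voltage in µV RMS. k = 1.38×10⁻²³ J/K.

V_n = √(4kTRB)
4kTRB = 4 × 1.38×10⁻²³ × 398 × 1.37×10³ × 7.95×10⁴ = 2.39×10⁻¹² V²
V_n = √(2.39×10⁻¹²) = 1.55×10⁻⁶ V = 1.55 µV

1.55 µV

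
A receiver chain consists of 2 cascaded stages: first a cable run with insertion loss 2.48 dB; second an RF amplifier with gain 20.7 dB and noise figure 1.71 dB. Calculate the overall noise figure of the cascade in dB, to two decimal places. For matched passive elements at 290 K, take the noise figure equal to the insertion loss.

Convert to linear (a loss of L dB is a gain of −L dB): F_i = 10^(NF_i/10), G_i = 10^(G_i,dB/10)
  Stage 1: F_1 = 10^(2.48/10) = 1.770, G_1 = 10^(−2.48/10) = 0.5649
  Stage 2: F_2 = 10^(1.71/10) = 1.483, G_2 = 10^(20.7/10) = 117.5
Friis cascade:
  F = 1.770 + (1.483 − 1)/0.5649 = 2.624
NF = 10 log₁₀(2.624) = 4.19 dB

4.19 dB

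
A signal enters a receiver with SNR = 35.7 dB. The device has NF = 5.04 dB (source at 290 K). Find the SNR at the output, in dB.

30.66 dB

By definition F = SNR_in/SNR_out, so in dB: SNR_out = SNR_in − NF
SNR_out = 35.7 − 5.04 = 30.66 dB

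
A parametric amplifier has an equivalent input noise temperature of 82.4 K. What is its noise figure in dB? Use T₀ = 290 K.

1.09 dB

F = 1 + T_e/T₀ = 1 + 82.4/290 = 1.28414
NF = 10 log₁₀(1.28414) = 1.09 dB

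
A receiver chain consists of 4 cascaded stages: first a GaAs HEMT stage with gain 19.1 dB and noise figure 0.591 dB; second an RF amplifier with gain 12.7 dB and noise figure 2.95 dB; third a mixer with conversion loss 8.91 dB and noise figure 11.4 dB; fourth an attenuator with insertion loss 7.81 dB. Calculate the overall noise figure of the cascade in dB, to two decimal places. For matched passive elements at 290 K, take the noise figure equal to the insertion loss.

0.76 dB

Convert to linear (a loss of L dB is a gain of −L dB): F_i = 10^(NF_i/10), G_i = 10^(G_i,dB/10)
  Stage 1: F_1 = 10^(0.591/10) = 1.146, G_1 = 10^(19.1/10) = 81.28
  Stage 2: F_2 = 10^(2.95/10) = 1.972, G_2 = 10^(12.7/10) = 18.62
  Stage 3: F_3 = 10^(11.4/10) = 13.80, G_3 = 10^(−8.91/10) = 0.1285
  Stage 4: F_4 = 10^(7.81/10) = 6.039, G_4 = 10^(−7.81/10) = 0.1656
Friis cascade:
  F = 1.146 + (1.972 − 1)/81.28 + (13.80 − 1)/1514 + (6.039 − 1)/194.5 = 1.192
NF = 10 log₁₀(1.192) = 0.76 dB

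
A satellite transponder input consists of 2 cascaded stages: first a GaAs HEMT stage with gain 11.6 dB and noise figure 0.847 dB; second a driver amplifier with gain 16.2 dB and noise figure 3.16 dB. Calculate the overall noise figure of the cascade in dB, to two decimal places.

Convert to linear (a loss of L dB is a gain of −L dB): F_i = 10^(NF_i/10), G_i = 10^(G_i,dB/10)
  Stage 1: F_1 = 10^(0.847/10) = 1.215, G_1 = 10^(11.6/10) = 14.45
  Stage 2: F_2 = 10^(3.16/10) = 2.070, G_2 = 10^(16.2/10) = 41.69
Friis cascade:
  F = 1.215 + (2.070 − 1)/14.45 = 1.289
NF = 10 log₁₀(1.289) = 1.10 dB

1.10 dB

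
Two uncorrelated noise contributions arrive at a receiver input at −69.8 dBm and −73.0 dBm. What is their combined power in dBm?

−68.1 dBm

Convert to linear, add, convert back:
P₁ = 1.05×10⁻¹⁰ W, P₂ = 5.01×10⁻¹¹ W
P_tot = 1.55×10⁻¹⁰ W → 10 log₁₀(P_tot / 10⁻³) = −68.1 dBm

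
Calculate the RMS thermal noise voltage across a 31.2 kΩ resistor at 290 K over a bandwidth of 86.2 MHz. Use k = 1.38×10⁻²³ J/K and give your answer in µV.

V_n = √(4kTRB)
4kTRB = 4 × 1.38×10⁻²³ × 290 × 3.12×10⁴ × 8.62×10⁷ = 4.31×10⁻⁸ V²
V_n = √(4.31×10⁻⁸) = 2.07×10⁻⁴ V = 207 µV

207 µV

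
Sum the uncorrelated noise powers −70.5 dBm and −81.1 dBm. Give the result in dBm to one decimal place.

Convert to linear, add, convert back:
P₁ = 8.91×10⁻¹¹ W, P₂ = 7.76×10⁻¹² W
P_tot = 9.69×10⁻¹¹ W → 10 log₁₀(P_tot / 10⁻³) = −70.1 dBm

−70.1 dBm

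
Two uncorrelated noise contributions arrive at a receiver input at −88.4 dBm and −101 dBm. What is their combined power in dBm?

−88.2 dBm

Convert to linear, add, convert back:
P₁ = 1.45×10⁻¹² W, P₂ = 7.94×10⁻¹⁴ W
P_tot = 1.52×10⁻¹² W → 10 log₁₀(P_tot / 10⁻³) = −88.2 dBm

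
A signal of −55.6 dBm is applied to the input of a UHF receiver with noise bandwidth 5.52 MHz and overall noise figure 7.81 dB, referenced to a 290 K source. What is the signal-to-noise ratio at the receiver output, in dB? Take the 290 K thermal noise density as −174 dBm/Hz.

43.2 dB

Noise floor: N = −174 + 10 log₁₀(B) + NF
10 log₁₀(5.52×10⁶) = 67.42 dB
N = −174 + 67.42 + 7.81 = −98.77 dBm
SNR = P_sig − N = −55.6 − (−98.77) = 43.17 dB → 43.2 dB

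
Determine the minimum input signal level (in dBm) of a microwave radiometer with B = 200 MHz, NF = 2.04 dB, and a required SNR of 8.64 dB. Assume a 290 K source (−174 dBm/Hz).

−80.3 dBm

Sensitivity = −174 + 10 log₁₀(B) + NF + SNR_min
= −174 + 83.01 + 2.04 + 8.64
= −80.31 dBm → −80.3 dBm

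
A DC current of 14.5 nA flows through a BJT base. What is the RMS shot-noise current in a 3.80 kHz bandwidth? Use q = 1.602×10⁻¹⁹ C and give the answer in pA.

4.20 pA

I_n = √(2qI·B)
2qI·B = 2 × 1.602×10⁻¹⁹ × 1.45×10⁻⁸ × 3.80×10³ = 1.77×10⁻²³ A²
I_n = √(1.77×10⁻²³) = 4.20×10⁻¹² A = 4.20 pA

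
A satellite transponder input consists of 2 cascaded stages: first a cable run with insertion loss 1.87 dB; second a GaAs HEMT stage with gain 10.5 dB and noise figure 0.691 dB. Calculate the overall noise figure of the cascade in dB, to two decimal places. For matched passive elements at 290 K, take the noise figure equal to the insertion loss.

2.56 dB

Convert to linear (a loss of L dB is a gain of −L dB): F_i = 10^(NF_i/10), G_i = 10^(G_i,dB/10)
  Stage 1: F_1 = 10^(1.87/10) = 1.538, G_1 = 10^(−1.87/10) = 0.6501
  Stage 2: F_2 = 10^(0.691/10) = 1.172, G_2 = 10^(10.5/10) = 11.22
Friis cascade:
  F = 1.538 + (1.172 − 1)/0.6501 = 1.803
NF = 10 log₁₀(1.803) = 2.56 dB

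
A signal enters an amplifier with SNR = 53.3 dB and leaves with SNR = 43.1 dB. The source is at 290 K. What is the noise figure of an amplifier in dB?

10.2 dB

NF (dB) = SNR_in(dB) − SNR_out(dB) when the source is at T₀
NF = 53.3 − 43.1 = 10.2 dB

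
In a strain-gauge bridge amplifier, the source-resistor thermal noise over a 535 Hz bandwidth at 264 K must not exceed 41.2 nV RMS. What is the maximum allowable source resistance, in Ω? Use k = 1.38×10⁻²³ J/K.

Johnson–Nyquist: V_n = √(4kTRB) ⇒ R = V_n² / (4kTB)
4kTB = 4 × 1.38×10⁻²³ × 264 × 5.35×10² = 7.80×10⁻¹⁸
R = (4.12×10⁻⁸)² / 7.80×10⁻¹⁸ = 2.18×10² Ω = 218 Ω

218 Ω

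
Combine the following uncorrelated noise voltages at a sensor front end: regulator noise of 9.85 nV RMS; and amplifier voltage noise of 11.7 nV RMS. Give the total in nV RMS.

Uncorrelated sources add in power (mean-square): V_tot = √(ΣV_i²)
V_tot = √[(9.85×10⁻⁹)² + (1.17×10⁻⁸)²] = 1.53×10⁻⁸ V = 15.3 nV

15.3 nV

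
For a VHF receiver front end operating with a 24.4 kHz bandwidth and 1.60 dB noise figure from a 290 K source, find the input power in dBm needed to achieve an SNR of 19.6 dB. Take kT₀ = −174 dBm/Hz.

Sensitivity = −174 + 10 log₁₀(B) + NF + SNR_min
= −174 + 43.87 + 1.60 + 19.6
= −108.93 dBm → −108.9 dBm

−108.9 dBm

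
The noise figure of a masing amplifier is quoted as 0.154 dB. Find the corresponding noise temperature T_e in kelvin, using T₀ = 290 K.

F = 10^(0.154/10) = 1.0361
T_e = (F − 1)·T₀ = (1.0361 − 1) × 290 = 10.5 K

10.5 K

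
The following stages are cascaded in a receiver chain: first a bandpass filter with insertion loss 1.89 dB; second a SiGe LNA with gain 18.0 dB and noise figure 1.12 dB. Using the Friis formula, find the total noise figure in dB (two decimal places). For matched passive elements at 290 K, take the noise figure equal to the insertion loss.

3.01 dB

Convert to linear (a loss of L dB is a gain of −L dB): F_i = 10^(NF_i/10), G_i = 10^(G_i,dB/10)
  Stage 1: F_1 = 10^(1.89/10) = 1.545, G_1 = 10^(−1.89/10) = 0.6471
  Stage 2: F_2 = 10^(1.12/10) = 1.294, G_2 = 10^(18.0/10) = 63.10
Friis cascade:
  F = 1.545 + (1.294 − 1)/0.6471 = 2.000
NF = 10 log₁₀(2.000) = 3.01 dB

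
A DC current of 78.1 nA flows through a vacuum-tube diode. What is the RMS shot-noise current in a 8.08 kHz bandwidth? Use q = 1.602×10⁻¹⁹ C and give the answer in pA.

14.2 pA

I_n = √(2qI·B)
2qI·B = 2 × 1.602×10⁻¹⁹ × 7.81×10⁻⁸ × 8.08×10³ = 2.02×10⁻²² A²
I_n = √(2.02×10⁻²²) = 1.42×10⁻¹¹ A = 14.2 pA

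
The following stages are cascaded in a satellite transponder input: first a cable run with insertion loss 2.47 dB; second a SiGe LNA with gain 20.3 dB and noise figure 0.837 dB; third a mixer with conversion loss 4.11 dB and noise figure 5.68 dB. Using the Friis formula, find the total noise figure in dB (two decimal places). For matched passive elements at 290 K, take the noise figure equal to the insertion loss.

3.40 dB

Convert to linear (a loss of L dB is a gain of −L dB): F_i = 10^(NF_i/10), G_i = 10^(G_i,dB/10)
  Stage 1: F_1 = 10^(2.47/10) = 1.766, G_1 = 10^(−2.47/10) = 0.5662
  Stage 2: F_2 = 10^(0.837/10) = 1.213, G_2 = 10^(20.3/10) = 107.2
  Stage 3: F_3 = 10^(5.68/10) = 3.698, G_3 = 10^(−4.11/10) = 0.3882
Friis cascade:
  F = 1.766 + (1.213 − 1)/0.5662 + (3.698 − 1)/60.67 = 2.186
NF = 10 log₁₀(2.186) = 3.40 dB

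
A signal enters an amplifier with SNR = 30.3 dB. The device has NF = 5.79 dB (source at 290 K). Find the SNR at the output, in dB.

24.51 dB

By definition F = SNR_in/SNR_out, so in dB: SNR_out = SNR_in − NF
SNR_out = 30.3 − 5.79 = 24.51 dB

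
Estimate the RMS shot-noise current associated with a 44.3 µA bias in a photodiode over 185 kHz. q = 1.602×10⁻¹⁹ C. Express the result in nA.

1.62 nA

I_n = √(2qI·B)
2qI·B = 2 × 1.602×10⁻¹⁹ × 4.43×10⁻⁵ × 1.85×10⁵ = 2.63×10⁻¹⁸ A²
I_n = √(2.63×10⁻¹⁸) = 1.62×10⁻⁹ A = 1.62 nA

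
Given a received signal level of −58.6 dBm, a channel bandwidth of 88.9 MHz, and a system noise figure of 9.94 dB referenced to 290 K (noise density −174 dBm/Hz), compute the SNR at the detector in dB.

Noise floor: N = −174 + 10 log₁₀(B) + NF
10 log₁₀(8.89×10⁷) = 79.49 dB
N = −174 + 79.49 + 9.94 = −84.57 dBm
SNR = P_sig − N = −58.6 − (−84.57) = 25.97 dB → 26.0 dB

26.0 dB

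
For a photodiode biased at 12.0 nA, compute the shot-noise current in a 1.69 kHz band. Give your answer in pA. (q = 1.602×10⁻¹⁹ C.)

2.55 pA

I_n = √(2qI·B)
2qI·B = 2 × 1.602×10⁻¹⁹ × 1.20×10⁻⁸ × 1.69×10³ = 6.50×10⁻²⁴ A²
I_n = √(6.50×10⁻²⁴) = 2.55×10⁻¹² A = 2.55 pA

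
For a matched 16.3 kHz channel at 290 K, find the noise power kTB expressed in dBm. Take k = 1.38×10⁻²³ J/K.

−131.9 dBm

P_n = kTB = 1.38×10⁻²³ × 290 × 1.63×10⁴ = 6.52×10⁻¹⁷ W
In dBm: 10 log₁₀(6.52×10⁻¹⁷ / 10⁻³) = −131.9 dBm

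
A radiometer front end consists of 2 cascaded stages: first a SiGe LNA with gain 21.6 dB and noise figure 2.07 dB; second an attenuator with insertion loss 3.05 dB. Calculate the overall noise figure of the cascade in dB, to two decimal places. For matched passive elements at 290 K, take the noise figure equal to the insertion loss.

Convert to linear (a loss of L dB is a gain of −L dB): F_i = 10^(NF_i/10), G_i = 10^(G_i,dB/10)
  Stage 1: F_1 = 10^(2.07/10) = 1.611, G_1 = 10^(21.6/10) = 144.5
  Stage 2: F_2 = 10^(3.05/10) = 2.018, G_2 = 10^(−3.05/10) = 0.4955
Friis cascade:
  F = 1.611 + (2.018 − 1)/144.5 = 1.618
NF = 10 log₁₀(1.618) = 2.09 dB

2.09 dB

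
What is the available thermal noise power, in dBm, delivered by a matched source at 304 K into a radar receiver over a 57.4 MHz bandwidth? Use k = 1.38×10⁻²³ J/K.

P_n = kTB = 1.38×10⁻²³ × 304 × 5.74×10⁷ = 2.41×10⁻¹³ W
In dBm: 10 log₁₀(2.41×10⁻¹³ / 10⁻³) = −96.2 dBm

−96.2 dBm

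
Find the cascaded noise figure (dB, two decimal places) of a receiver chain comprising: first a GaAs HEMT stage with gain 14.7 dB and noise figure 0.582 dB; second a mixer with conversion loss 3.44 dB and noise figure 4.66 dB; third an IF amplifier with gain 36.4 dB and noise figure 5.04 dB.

Convert to linear (a loss of L dB is a gain of −L dB): F_i = 10^(NF_i/10), G_i = 10^(G_i,dB/10)
  Stage 1: F_1 = 10^(0.582/10) = 1.143, G_1 = 10^(14.7/10) = 29.51
  Stage 2: F_2 = 10^(4.66/10) = 2.924, G_2 = 10^(−3.44/10) = 0.4529
  Stage 3: F_3 = 10^(5.04/10) = 3.192, G_3 = 10^(36.4/10) = 4365
Friis cascade:
  F = 1.143 + (2.924 − 1)/29.51 + (3.192 − 1)/13.37 = 1.373
NF = 10 log₁₀(1.373) = 1.38 dB

1.38 dB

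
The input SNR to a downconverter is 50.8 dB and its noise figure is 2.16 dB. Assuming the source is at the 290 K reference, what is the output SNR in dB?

48.64 dB

By definition F = SNR_in/SNR_out, so in dB: SNR_out = SNR_in − NF
SNR_out = 50.8 − 2.16 = 48.64 dB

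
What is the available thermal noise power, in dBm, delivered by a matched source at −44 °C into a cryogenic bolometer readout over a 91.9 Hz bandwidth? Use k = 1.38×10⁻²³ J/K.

T = −44 °C + 273.15 = 229.15 K
P_n = kTB = 1.38×10⁻²³ × 229.15 × 9.19×10¹ = 2.91×10⁻¹⁹ W
In dBm: 10 log₁₀(2.91×10⁻¹⁹ / 10⁻³) = −155.4 dBm

−155.4 dBm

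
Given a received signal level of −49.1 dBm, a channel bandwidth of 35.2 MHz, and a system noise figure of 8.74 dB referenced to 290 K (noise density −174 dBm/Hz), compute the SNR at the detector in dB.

Noise floor: N = −174 + 10 log₁₀(B) + NF
10 log₁₀(3.52×10⁷) = 75.47 dB
N = −174 + 75.47 + 8.74 = −89.79 dBm
SNR = P_sig − N = −49.1 − (−89.79) = 40.69 dB → 40.7 dB

40.7 dB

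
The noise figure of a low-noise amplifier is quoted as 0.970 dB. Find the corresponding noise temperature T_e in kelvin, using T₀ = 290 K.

72.6 K

F = 10^(0.970/10) = 1.25026
T_e = (F − 1)·T₀ = (1.25026 − 1) × 290 = 72.6 K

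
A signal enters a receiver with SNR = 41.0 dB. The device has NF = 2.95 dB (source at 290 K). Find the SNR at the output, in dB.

38.05 dB

By definition F = SNR_in/SNR_out, so in dB: SNR_out = SNR_in − NF
SNR_out = 41.0 − 2.95 = 38.05 dB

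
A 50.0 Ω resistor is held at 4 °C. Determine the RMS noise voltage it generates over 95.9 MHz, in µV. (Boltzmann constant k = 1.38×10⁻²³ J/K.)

T = 4 °C + 273.15 = 277.15 K
V_n = √(4kTRB)
4kTRB = 4 × 1.38×10⁻²³ × 277.15 × 5.00×10¹ × 9.59×10⁷ = 7.34×10⁻¹¹ V²
V_n = √(7.34×10⁻¹¹) = 8.56×10⁻⁶ V = 8.56 µV

8.56 µV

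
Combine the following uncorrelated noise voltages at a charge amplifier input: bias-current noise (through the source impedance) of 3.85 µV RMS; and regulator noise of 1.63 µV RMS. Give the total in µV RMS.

Uncorrelated sources add in power (mean-square): V_tot = √(ΣV_i²)
V_tot = √[(3.85×10⁻⁶)² + (1.63×10⁻⁶)²] = 4.18×10⁻⁶ V = 4.18 µV

4.18 µV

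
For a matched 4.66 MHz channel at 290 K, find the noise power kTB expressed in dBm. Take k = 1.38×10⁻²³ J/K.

P_n = kTB = 1.38×10⁻²³ × 290 × 4.66×10⁶ = 1.86×10⁻¹⁴ W
In dBm: 10 log₁₀(1.86×10⁻¹⁴ / 10⁻³) = −107.3 dBm

−107.3 dBm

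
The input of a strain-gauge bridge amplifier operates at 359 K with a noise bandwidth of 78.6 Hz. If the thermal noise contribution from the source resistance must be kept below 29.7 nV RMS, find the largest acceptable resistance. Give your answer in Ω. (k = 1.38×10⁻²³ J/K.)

566 Ω

Johnson–Nyquist: V_n = √(4kTRB) ⇒ R = V_n² / (4kTB)
4kTB = 4 × 1.38×10⁻²³ × 359 × 7.86×10¹ = 1.56×10⁻¹⁸
R = (2.97×10⁻⁸)² / 1.56×10⁻¹⁸ = 5.66×10² Ω = 566 Ω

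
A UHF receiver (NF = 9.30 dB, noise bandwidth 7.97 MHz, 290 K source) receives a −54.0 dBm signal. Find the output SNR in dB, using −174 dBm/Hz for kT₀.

Noise floor: N = −174 + 10 log₁₀(B) + NF
10 log₁₀(7.97×10⁶) = 69.01 dB
N = −174 + 69.01 + 9.30 = −95.69 dBm
SNR = P_sig − N = −54.0 − (−95.69) = 41.69 dB → 41.7 dB

41.7 dB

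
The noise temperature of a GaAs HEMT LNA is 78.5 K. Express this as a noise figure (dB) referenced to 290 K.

1.04 dB

F = 1 + T_e/T₀ = 1 + 78.5/290 = 1.27069
NF = 10 log₁₀(1.27069) = 1.04 dB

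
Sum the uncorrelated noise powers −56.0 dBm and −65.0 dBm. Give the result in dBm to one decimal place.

−55.5 dBm

Convert to linear, add, convert back:
P₁ = 2.51×10⁻⁹ W, P₂ = 3.16×10⁻¹⁰ W
P_tot = 2.83×10⁻⁹ W → 10 log₁₀(P_tot / 10⁻³) = −55.5 dBm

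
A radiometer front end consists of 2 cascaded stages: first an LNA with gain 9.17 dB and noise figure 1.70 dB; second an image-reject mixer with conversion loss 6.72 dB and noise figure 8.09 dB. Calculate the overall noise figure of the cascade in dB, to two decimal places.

Convert to linear (a loss of L dB is a gain of −L dB): F_i = 10^(NF_i/10), G_i = 10^(G_i,dB/10)
  Stage 1: F_1 = 10^(1.70/10) = 1.479, G_1 = 10^(9.17/10) = 8.260
  Stage 2: F_2 = 10^(8.09/10) = 6.442, G_2 = 10^(−6.72/10) = 0.2128
Friis cascade:
  F = 1.479 + (6.442 − 1)/8.260 = 2.138
NF = 10 log₁₀(2.138) = 3.30 dB

3.30 dB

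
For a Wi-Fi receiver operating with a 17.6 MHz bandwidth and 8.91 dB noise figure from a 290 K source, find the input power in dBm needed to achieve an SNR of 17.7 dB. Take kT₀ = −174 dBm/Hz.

−74.9 dBm

Sensitivity = −174 + 10 log₁₀(B) + NF + SNR_min
= −174 + 72.46 + 8.91 + 17.7
= −74.93 dBm → −74.9 dBm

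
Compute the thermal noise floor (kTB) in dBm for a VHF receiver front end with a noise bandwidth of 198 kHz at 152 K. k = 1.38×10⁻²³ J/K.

P_n = kTB = 1.38×10⁻²³ × 152 × 1.98×10⁵ = 4.15×10⁻¹⁶ W
In dBm: 10 log₁₀(4.15×10⁻¹⁶ / 10⁻³) = −123.8 dBm

−123.8 dBm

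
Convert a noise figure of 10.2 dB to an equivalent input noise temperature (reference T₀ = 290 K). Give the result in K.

F = 10^(10.2/10) = 10.4713
T_e = (F − 1)·T₀ = (10.4713 − 1) × 290 = 2747 K

2747 K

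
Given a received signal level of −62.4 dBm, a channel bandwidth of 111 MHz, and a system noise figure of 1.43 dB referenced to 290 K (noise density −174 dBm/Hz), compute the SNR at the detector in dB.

29.7 dB

Noise floor: N = −174 + 10 log₁₀(B) + NF
10 log₁₀(1.11×10⁸) = 80.45 dB
N = −174 + 80.45 + 1.43 = −92.12 dBm
SNR = P_sig − N = −62.4 − (−92.12) = 29.72 dB → 29.7 dB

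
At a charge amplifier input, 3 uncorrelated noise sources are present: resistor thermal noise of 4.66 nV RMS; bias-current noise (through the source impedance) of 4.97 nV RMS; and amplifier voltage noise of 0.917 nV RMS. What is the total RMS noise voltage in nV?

Uncorrelated sources add in power (mean-square): V_tot = √(ΣV_i²)
V_tot = √[(4.66×10⁻⁹)² + (4.97×10⁻⁹)² + (9.17×10⁻¹⁰)²] = 6.87×10⁻⁹ V = 6.87 nV

6.87 nV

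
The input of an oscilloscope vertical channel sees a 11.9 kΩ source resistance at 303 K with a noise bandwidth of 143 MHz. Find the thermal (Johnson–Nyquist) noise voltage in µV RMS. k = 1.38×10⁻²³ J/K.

V_n = √(4kTRB)
4kTRB = 4 × 1.38×10⁻²³ × 303 × 1.19×10⁴ × 1.43×10⁸ = 2.85×10⁻⁸ V²
V_n = √(2.85×10⁻⁸) = 1.69×10⁻⁴ V = 169 µV

169 µV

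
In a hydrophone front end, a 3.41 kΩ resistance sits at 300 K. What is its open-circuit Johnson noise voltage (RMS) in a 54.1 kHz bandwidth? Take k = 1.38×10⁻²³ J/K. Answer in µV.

1.75 µV

V_n = √(4kTRB)
4kTRB = 4 × 1.38×10⁻²³ × 300 × 3.41×10³ × 5.41×10⁴ = 3.06×10⁻¹² V²
V_n = √(3.06×10⁻¹²) = 1.75×10⁻⁶ V = 1.75 µV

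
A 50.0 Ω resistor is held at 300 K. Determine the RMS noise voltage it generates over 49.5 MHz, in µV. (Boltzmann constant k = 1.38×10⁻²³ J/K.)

V_n = √(4kTRB)
4kTRB = 4 × 1.38×10⁻²³ × 300 × 5.00×10¹ × 4.95×10⁷ = 4.10×10⁻¹¹ V²
V_n = √(4.10×10⁻¹¹) = 6.40×10⁻⁶ V = 6.40 µV

6.40 µV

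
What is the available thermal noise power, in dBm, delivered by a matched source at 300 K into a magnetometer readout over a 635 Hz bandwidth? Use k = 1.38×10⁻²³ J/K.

−145.8 dBm

P_n = kTB = 1.38×10⁻²³ × 300 × 6.35×10² = 2.63×10⁻¹⁸ W
In dBm: 10 log₁₀(2.63×10⁻¹⁸ / 10⁻³) = −145.8 dBm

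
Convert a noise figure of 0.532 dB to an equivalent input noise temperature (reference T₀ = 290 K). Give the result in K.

F = 10^(0.532/10) = 1.13032
T_e = (F − 1)·T₀ = (1.13032 − 1) × 290 = 37.8 K

37.8 K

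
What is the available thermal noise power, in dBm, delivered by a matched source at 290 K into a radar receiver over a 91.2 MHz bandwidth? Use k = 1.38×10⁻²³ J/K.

P_n = kTB = 1.38×10⁻²³ × 290 × 9.12×10⁷ = 3.65×10⁻¹³ W
In dBm: 10 log₁₀(3.65×10⁻¹³ / 10⁻³) = −94.4 dBm

−94.4 dBm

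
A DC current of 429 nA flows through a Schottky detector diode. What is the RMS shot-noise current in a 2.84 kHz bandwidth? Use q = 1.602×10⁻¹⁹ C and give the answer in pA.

19.8 pA

I_n = √(2qI·B)
2qI·B = 2 × 1.602×10⁻¹⁹ × 4.29×10⁻⁷ × 2.84×10³ = 3.90×10⁻²² A²
I_n = √(3.90×10⁻²²) = 1.98×10⁻¹¹ A = 19.8 pA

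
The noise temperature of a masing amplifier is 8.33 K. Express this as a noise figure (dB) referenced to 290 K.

0.123 dB

F = 1 + T_e/T₀ = 1 + 8.33/290 = 1.02872
NF = 10 log₁₀(1.02872) = 0.123 dB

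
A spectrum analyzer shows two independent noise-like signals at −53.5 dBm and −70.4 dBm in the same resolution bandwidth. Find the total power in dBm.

−53.4 dBm

Convert to linear, add, convert back:
P₁ = 4.47×10⁻⁹ W, P₂ = 9.12×10⁻¹¹ W
P_tot = 4.56×10⁻⁹ W → 10 log₁₀(P_tot / 10⁻³) = −53.4 dBm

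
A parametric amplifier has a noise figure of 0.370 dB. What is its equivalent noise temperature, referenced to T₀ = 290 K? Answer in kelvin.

F = 10^(0.370/10) = 1.08893
T_e = (F − 1)·T₀ = (1.08893 − 1) × 290 = 25.8 K

25.8 K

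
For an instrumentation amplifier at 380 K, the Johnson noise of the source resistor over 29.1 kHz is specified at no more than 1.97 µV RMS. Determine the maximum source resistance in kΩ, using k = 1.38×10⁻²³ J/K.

6.36 kΩ

Johnson–Nyquist: V_n = √(4kTRB) ⇒ R = V_n² / (4kTB)
4kTB = 4 × 1.38×10⁻²³ × 380 × 2.91×10⁴ = 6.10×10⁻¹⁶
R = (1.97×10⁻⁶)² / 6.10×10⁻¹⁶ = 6.36×10³ Ω = 6.36 kΩ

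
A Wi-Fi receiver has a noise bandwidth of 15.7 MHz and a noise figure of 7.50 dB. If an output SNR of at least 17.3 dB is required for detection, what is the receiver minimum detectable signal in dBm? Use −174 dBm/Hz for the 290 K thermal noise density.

Sensitivity = −174 + 10 log₁₀(B) + NF + SNR_min
= −174 + 71.96 + 7.50 + 17.3
= −77.24 dBm → −77.2 dBm

−77.2 dBm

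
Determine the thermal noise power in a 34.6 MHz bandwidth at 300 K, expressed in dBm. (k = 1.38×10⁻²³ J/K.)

−98.4 dBm

P_n = kTB = 1.38×10⁻²³ × 300 × 3.46×10⁷ = 1.43×10⁻¹³ W
In dBm: 10 log₁₀(1.43×10⁻¹³ / 10⁻³) = −98.4 dBm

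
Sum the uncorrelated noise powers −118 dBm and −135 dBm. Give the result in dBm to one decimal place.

Convert to linear, add, convert back:
P₁ = 1.58×10⁻¹⁵ W, P₂ = 3.16×10⁻¹⁷ W
P_tot = 1.62×10⁻¹⁵ W → 10 log₁₀(P_tot / 10⁻³) = −117.9 dBm

−117.9 dBm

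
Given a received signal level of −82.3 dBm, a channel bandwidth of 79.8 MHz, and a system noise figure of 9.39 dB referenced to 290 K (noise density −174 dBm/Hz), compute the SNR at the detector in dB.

Noise floor: N = −174 + 10 log₁₀(B) + NF
10 log₁₀(7.98×10⁷) = 79.02 dB
N = −174 + 79.02 + 9.39 = −85.59 dBm
SNR = P_sig − N = −82.3 − (−85.59) = 3.29 dB → 3.3 dB

3.3 dB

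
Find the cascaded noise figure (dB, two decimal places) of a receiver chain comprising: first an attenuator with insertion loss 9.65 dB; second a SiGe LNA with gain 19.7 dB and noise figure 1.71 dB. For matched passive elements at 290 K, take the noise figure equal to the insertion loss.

Convert to linear (a loss of L dB is a gain of −L dB): F_i = 10^(NF_i/10), G_i = 10^(G_i,dB/10)
  Stage 1: F_1 = 10^(9.65/10) = 9.226, G_1 = 10^(−9.65/10) = 0.1084
  Stage 2: F_2 = 10^(1.71/10) = 1.483, G_2 = 10^(19.7/10) = 93.33
Friis cascade:
  F = 9.226 + (1.483 − 1)/0.1084 = 13.68
NF = 10 log₁₀(13.68) = 11.36 dB

11.36 dB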